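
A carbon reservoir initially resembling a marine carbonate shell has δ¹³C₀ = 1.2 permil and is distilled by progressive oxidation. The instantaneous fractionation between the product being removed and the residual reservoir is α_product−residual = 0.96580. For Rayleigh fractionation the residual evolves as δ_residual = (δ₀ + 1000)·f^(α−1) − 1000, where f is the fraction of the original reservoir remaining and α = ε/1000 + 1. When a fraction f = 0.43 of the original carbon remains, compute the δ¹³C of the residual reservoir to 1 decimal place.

Rayleigh residual: δ_res = (δ₀ + 1000)·f^(α−1) − 1000
α − 1 = -0.03420
f^(α−1) = 0.43^(-0.03420) = 1.029284
δ_res = (1.2 + 1000) × 1.029284 − 1000 = 1030.520 − 1000 = 30.52 permil

30.5 permil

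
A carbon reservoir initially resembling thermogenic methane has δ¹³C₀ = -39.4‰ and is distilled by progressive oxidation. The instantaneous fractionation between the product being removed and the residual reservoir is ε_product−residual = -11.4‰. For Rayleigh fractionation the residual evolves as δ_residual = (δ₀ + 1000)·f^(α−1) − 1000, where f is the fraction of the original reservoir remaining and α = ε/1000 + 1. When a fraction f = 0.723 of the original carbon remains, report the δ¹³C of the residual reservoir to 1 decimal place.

-35.8‰

Rayleigh residual: δ_res = (δ₀ + 1000)·f^(α−1) − 1000
α = ε/1000 + 1 = 0.98860, so α − 1 = -0.01140
f^(α−1) = 0.723^(-0.01140) = 1.003704
δ_res = (-39.4 + 1000) × 1.003704 − 1000 = 964.158 − 1000 = -35.84‰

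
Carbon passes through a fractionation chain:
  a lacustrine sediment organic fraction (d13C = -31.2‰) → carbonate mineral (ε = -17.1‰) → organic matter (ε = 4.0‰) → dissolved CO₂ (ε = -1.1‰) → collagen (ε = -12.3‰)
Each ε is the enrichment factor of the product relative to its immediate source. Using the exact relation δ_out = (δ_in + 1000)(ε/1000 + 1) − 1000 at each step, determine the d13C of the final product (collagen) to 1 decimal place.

-56.8‰

step 1: δ = (-31.20 + 1000)·(-17.1/1000 + 1) − 1000 = -47.77‰
step 2: δ = (-47.77 + 1000)·(4.0/1000 + 1) − 1000 = -43.96‰
step 3: δ = (-43.96 + 1000)·(-1.1/1000 + 1) − 1000 = -45.01‰
step 4: δ = (-45.01 + 1000)·(-12.3/1000 + 1) − 1000 = -56.76‰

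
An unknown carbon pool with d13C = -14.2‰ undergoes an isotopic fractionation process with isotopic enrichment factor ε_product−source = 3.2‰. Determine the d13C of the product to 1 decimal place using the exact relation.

Exactly, δ_product = (δ_source + 1000)·(ε/1000 + 1) − 1000.
δ_product = (-14.2 + 1000) × (3.2/1000 + 1) − 1000
δ_product = -11.05‰

-11.0‰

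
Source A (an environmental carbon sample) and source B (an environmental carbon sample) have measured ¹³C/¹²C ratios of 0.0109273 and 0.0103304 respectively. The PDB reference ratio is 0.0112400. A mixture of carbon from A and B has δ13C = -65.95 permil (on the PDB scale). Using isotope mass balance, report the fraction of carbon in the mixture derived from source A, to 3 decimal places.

0.282

δ_A = (0.0109273/0.0112400 − 1)×1000 = (0.972180 − 1)×1000 = -27.820 permil
δ_B = (0.0103304/0.0112400 − 1)×1000 = (0.919075 − 1)×1000 = -80.925 permil
f_A = (δ_mix − δ_B)/(δ_A − δ_B) = (-65.95 − (-80.925))/(-27.820 − (-80.925))
f_A = 14.975 / 53.105 = 0.2820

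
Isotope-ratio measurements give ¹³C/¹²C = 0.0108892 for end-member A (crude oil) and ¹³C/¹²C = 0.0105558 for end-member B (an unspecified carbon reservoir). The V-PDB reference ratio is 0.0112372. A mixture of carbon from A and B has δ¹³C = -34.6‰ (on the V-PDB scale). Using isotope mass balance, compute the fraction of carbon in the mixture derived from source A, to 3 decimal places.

0.878

δ_A = (0.0108892/0.0112372 − 1)×1000 = (0.969031 − 1)×1000 = -30.969‰
δ_B = (0.0105558/0.0112372 − 1)×1000 = (0.939362 − 1)×1000 = -60.638‰
f_A = (δ_mix − δ_B)/(δ_A − δ_B) = (-34.6 − (-60.638))/(-30.969 − (-60.638))
f_A = 26.038 / 29.669 = 0.8776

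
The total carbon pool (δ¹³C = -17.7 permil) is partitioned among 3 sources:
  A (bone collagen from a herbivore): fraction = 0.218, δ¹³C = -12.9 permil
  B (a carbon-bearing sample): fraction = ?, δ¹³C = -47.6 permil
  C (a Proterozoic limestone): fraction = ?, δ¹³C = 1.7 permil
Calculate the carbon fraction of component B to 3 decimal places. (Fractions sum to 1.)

Let f_B and f_C be the unknown fractions; fractions sum to 1 so f_B + f_C = 0.782.
Mass balance: Σ fᵢ·δᵢ = δ_bulk ⇒ f_B·(-47.6) + f_C·(1.7) = -17.7 − (-2.812) = -14.888
Substitute f_C = 0.782 − f_B:
f_B·(-47.6 − 1.7) = -14.888 − 0.782×(1.7) = -16.217
f_B = -16.217 / -49.3 = 0.3289

0.329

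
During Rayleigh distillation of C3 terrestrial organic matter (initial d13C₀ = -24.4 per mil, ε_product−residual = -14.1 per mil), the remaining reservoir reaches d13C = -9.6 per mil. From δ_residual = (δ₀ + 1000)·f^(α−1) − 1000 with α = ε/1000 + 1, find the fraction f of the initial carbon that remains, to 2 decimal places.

0.34

α − 1 = ε/1000 = -0.0141
(δ_res + 1000)/(δ₀ + 1000) = (-9.6 + 1000)/(-24.4 + 1000) = 990.4/975.6 = 1.015170
f = 1.015170^(1/-0.0141) = exp(ln(1.015170)/-0.0141) = exp(0.01506/-0.0141)
f = exp(-1.0678) = 0.3438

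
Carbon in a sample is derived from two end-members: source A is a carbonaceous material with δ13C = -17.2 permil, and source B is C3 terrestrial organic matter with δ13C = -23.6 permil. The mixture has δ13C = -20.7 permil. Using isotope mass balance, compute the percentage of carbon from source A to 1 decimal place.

δ_mix = f_A·δ_A + (1 − f_A)·δ_B  ⇒  f_A = (δ_mix − δ_B)/(δ_A − δ_B)
f_A = (-20.7 − (-23.6)) / (-17.2 − (-23.6))
f_A = 2.9 / 6.4 = 0.4531

45.3%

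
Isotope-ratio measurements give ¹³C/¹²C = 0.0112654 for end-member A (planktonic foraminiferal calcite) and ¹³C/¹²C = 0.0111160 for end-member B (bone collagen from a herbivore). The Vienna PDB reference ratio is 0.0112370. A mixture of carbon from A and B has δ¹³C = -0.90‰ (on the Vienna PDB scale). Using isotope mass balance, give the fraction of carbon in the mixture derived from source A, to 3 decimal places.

0.742

δ_A = (0.0112654/0.0112370 − 1)×1000 = (1.002527 − 1)×1000 = 2.527‰
δ_B = (0.0111160/0.0112370 − 1)×1000 = (0.989232 − 1)×1000 = -10.768‰
f_A = (δ_mix − δ_B)/(δ_A − δ_B) = (-0.90 − (-10.768))/(2.527 − (-10.768))
f_A = 9.868 / 13.295 = 0.7422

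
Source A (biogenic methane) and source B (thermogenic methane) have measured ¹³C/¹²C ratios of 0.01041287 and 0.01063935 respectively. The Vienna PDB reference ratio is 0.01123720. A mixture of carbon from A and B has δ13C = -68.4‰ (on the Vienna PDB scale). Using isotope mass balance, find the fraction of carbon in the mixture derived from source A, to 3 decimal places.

δ_A = (0.01041287/0.01123720 − 1)×1000 = (0.926643 − 1)×1000 = -73.357‰
δ_B = (0.01063935/0.01123720 − 1)×1000 = (0.946797 − 1)×1000 = -53.203‰
f_A = (δ_mix − δ_B)/(δ_A − δ_B) = (-68.4 − (-53.203))/(-73.357 − (-53.203))
f_A = -15.197 / -20.154 = 0.7540

0.754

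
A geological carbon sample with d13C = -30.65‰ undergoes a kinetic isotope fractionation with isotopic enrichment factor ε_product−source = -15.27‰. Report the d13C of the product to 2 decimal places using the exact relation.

To first order, δ_product ≈ δ_source + ε = -45.92‰.
Exactly, δ_product = (δ_source + 1000)·(ε/1000 + 1) − 1000.
δ_product = (-30.65 + 1000) × (-15.27/1000 + 1) − 1000
δ_product = -45.452‰

-45.45‰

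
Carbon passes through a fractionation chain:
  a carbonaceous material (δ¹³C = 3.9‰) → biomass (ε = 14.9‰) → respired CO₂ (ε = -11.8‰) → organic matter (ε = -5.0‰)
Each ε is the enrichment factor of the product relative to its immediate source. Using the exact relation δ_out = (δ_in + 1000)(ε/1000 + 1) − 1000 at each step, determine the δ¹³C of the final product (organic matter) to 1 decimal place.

step 1: δ = (3.90 + 1000)·(14.9/1000 + 1) − 1000 = 18.86‰
step 2: δ = (18.86 + 1000)·(-11.8/1000 + 1) − 1000 = 6.84‰
step 3: δ = (6.84 + 1000)·(-5.0/1000 + 1) − 1000 = 1.80‰

1.8‰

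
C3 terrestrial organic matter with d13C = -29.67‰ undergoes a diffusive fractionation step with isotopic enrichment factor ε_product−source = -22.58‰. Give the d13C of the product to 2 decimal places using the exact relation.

-51.58‰

Exactly, δ_product = (δ_source + 1000)·(ε/1000 + 1) − 1000.
δ_product = (-29.67 + 1000) × (-22.58/1000 + 1) − 1000
δ_product = -51.580‰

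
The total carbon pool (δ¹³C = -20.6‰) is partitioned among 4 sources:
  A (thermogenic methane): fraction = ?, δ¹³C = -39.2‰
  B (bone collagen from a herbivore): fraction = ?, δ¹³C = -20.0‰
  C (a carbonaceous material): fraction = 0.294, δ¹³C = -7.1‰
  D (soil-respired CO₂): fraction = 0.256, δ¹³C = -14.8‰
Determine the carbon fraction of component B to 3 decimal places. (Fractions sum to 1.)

Let f_B and f_A be the unknown fractions; fractions sum to 1 so f_B + f_A = 0.450.
Mass balance: Σ fᵢ·δᵢ = δ_bulk ⇒ f_B·(-20.0) + f_A·(-39.2) = -20.6 − (-5.876) = -14.724
Substitute f_A = 0.450 − f_B:
f_B·(-20.0 − -39.2) = -14.724 − 0.450×(-39.2) = 2.916
f_B = 2.916 / 19.2 = 0.1519

0.152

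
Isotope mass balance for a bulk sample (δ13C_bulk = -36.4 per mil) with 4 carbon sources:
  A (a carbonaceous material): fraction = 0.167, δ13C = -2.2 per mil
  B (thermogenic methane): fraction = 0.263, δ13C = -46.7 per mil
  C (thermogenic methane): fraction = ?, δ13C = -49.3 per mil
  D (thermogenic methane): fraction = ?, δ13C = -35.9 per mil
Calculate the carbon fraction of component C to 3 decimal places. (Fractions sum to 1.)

0.245

Let f_C and f_D be the unknown fractions; fractions sum to 1 so f_C + f_D = 0.570.
Mass balance: Σ fᵢ·δᵢ = δ_bulk ⇒ f_C·(-49.3) + f_D·(-35.9) = -36.4 − (-12.650) = -23.750
Substitute f_D = 0.570 − f_C:
f_C·(-49.3 − -35.9) = -23.750 − 0.570×(-35.9) = -3.287
f_C = -3.287 / -13.4 = 0.2453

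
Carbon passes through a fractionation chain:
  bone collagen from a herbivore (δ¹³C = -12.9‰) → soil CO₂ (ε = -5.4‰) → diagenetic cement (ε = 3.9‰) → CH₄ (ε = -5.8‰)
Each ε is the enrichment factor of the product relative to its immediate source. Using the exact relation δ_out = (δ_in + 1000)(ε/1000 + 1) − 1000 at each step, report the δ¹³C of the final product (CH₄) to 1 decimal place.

step 1: δ = (-12.90 + 1000)·(-5.4/1000 + 1) − 1000 = -18.23‰
step 2: δ = (-18.23 + 1000)·(3.9/1000 + 1) − 1000 = -14.40‰
step 3: δ = (-14.40 + 1000)·(-5.8/1000 + 1) − 1000 = -20.12‰

-20.1‰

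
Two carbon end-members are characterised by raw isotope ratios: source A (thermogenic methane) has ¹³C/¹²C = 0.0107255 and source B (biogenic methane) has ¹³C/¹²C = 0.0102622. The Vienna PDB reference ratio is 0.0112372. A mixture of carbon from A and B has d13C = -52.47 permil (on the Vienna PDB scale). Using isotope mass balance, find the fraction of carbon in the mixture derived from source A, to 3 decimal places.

0.832

δ_A = (0.0107255/0.0112372 − 1)×1000 = (0.954464 − 1)×1000 = -45.536 permil
δ_B = (0.0102622/0.0112372 − 1)×1000 = (0.913235 − 1)×1000 = -86.765 permil
f_A = (δ_mix − δ_B)/(δ_A − δ_B) = (-52.47 − (-86.765))/(-45.536 − (-86.765))
f_A = 34.295 / 41.229 = 0.8318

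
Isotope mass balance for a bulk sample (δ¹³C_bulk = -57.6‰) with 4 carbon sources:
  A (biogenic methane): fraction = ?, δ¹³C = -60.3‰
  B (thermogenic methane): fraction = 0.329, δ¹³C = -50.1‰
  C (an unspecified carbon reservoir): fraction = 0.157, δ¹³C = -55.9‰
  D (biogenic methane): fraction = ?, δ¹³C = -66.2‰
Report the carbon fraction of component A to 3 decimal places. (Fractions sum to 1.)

0.286

Let f_A and f_D be the unknown fractions; fractions sum to 1 so f_A + f_D = 0.514.
Mass balance: Σ fᵢ·δᵢ = δ_bulk ⇒ f_A·(-60.3) + f_D·(-66.2) = -57.6 − (-25.259) = -32.341
Substitute f_D = 0.514 − f_A:
f_A·(-60.3 − -66.2) = -32.341 − 0.514×(-66.2) = 1.686
f_A = 1.686 / 5.9 = 0.2858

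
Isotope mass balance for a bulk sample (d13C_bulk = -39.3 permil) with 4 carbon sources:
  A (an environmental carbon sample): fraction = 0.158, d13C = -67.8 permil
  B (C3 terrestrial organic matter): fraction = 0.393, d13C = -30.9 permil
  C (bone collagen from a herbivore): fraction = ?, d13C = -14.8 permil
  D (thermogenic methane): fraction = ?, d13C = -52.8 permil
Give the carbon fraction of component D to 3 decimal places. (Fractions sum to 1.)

Let f_D and f_C be the unknown fractions; fractions sum to 1 so f_D + f_C = 0.449.
Mass balance: Σ fᵢ·δᵢ = δ_bulk ⇒ f_D·(-52.8) + f_C·(-14.8) = -39.3 − (-22.856) = -16.444
Substitute f_C = 0.449 − f_D:
f_D·(-52.8 − -14.8) = -16.444 − 0.449×(-14.8) = -9.799
f_D = -9.799 / -38.0 = 0.2579

0.258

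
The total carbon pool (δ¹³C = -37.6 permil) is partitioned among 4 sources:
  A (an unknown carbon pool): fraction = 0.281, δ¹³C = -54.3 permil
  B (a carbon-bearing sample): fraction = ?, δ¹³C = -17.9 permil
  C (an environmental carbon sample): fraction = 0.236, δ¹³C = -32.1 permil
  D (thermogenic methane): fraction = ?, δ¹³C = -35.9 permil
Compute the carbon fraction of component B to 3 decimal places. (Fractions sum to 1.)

Let f_B and f_D be the unknown fractions; fractions sum to 1 so f_B + f_D = 0.483.
Mass balance: Σ fᵢ·δᵢ = δ_bulk ⇒ f_B·(-17.9) + f_D·(-35.9) = -37.6 − (-22.834) = -14.766
Substitute f_D = 0.483 − f_B:
f_B·(-17.9 − -35.9) = -14.766 − 0.483×(-35.9) = 2.574
f_B = 2.574 / 18.0 = 0.1430

0.143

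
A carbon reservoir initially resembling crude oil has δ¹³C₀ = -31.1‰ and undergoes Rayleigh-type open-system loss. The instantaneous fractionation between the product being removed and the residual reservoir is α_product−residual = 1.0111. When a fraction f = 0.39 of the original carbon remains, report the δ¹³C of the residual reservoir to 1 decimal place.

-41.2‰

Rayleigh residual: δ_res = (δ₀ + 1000)·f^(α−1) − 1000
α − 1 = 0.01110
f^(α−1) = 0.39^(0.01110) = 0.989603
δ_res = (-31.1 + 1000) × 0.989603 − 1000 = 958.826 − 1000 = -41.17‰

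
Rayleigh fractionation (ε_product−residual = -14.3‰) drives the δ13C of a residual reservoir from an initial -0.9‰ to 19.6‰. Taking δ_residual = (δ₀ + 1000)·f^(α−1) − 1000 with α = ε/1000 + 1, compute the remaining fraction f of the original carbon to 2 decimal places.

0.24

α − 1 = ε/1000 = -0.0143
(δ_res + 1000)/(δ₀ + 1000) = (19.6 + 1000)/(-0.9 + 1000) = 1019.6/999.1 = 1.020518
f = 1.020518^(1/-0.0143) = exp(ln(1.020518)/-0.0143) = exp(0.02031/-0.0143)
f = exp(-1.4203) = 0.2416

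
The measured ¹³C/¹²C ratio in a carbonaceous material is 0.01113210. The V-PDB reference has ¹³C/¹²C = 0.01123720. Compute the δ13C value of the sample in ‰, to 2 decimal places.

δ13C = (R_sample / R_standard − 1) × 1000
R_sample / R_standard = 0.01113210 / 0.01123720 = 0.990647
δ13C = (0.990647 − 1) × 1000 = -9.353‰

-9.35‰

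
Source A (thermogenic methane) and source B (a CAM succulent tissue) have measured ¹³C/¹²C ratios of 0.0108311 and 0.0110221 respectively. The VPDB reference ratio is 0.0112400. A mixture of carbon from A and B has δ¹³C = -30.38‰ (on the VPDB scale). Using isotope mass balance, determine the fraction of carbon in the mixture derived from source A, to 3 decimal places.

0.647

δ_A = (0.0108311/0.0112400 − 1)×1000 = (0.963621 − 1)×1000 = -36.379‰
δ_B = (0.0110221/0.0112400 − 1)×1000 = (0.980614 − 1)×1000 = -19.386‰
f_A = (δ_mix − δ_B)/(δ_A − δ_B) = (-30.38 − (-19.386))/(-36.379 − (-19.386))
f_A = -10.994 / -16.993 = 0.6470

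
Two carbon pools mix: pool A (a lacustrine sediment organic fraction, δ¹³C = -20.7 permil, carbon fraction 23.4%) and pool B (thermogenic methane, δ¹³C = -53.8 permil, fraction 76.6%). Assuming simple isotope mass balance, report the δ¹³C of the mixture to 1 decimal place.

-46.1 permil

δ_mix = f_A·δ_A + f_B·δ_B
δ_mix = 0.234 × (-20.7) + 0.766 × (-53.8)
δ_mix = -4.84 + -41.21 = -46.05 permil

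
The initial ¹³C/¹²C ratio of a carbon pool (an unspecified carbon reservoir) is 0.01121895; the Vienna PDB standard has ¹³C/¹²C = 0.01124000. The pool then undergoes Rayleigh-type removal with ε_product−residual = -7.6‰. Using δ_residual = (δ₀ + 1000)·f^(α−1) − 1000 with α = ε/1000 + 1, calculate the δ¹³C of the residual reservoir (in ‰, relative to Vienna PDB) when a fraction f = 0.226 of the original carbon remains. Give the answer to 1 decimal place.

δ₀ = (0.01121895/0.01124000 − 1)×1000 = (0.998127 − 1)×1000 = -1.873‰
α − 1 = ε/1000 = -0.0076
f^(α−1) = 0.226^(-0.0076) = 1.011367
δ_res = (-1.873 + 1000) × 1.011367 − 1000 = 1009.473 − 1000 = 9.47‰

9.5‰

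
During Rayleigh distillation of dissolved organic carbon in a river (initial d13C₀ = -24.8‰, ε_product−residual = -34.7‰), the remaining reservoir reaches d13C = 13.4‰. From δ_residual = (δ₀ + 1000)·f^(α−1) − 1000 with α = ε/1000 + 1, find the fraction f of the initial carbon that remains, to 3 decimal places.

0.330

α − 1 = ε/1000 = -0.0347
(δ_res + 1000)/(δ₀ + 1000) = (13.4 + 1000)/(-24.8 + 1000) = 1013.4/975.2 = 1.039171
f = 1.039171^(1/-0.0347) = exp(ln(1.039171)/-0.0347) = exp(0.03842/-0.0347)
f = exp(-1.1073) = 0.3304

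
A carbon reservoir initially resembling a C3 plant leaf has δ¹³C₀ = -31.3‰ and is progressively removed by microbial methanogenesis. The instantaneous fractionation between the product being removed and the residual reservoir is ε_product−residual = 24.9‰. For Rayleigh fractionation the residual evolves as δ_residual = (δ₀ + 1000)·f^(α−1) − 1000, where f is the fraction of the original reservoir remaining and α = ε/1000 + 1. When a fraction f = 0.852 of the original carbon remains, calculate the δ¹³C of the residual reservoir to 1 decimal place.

Rayleigh residual: δ_res = (δ₀ + 1000)·f^(α−1) − 1000
α = ε/1000 + 1 = 1.02490, so α − 1 = 0.02490
f^(α−1) = 0.852^(0.02490) = 0.996020
δ_res = (-31.3 + 1000) × 0.996020 − 1000 = 964.844 − 1000 = -35.16‰

-35.2‰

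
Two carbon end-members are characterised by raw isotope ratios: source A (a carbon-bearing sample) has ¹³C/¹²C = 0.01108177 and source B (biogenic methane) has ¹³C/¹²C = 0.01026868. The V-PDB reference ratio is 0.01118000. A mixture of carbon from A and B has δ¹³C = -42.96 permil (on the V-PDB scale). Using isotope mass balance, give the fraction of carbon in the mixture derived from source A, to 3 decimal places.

0.530

δ_A = (0.01108177/0.01118000 − 1)×1000 = (0.991214 − 1)×1000 = -8.786 permil
δ_B = (0.01026868/0.01118000 − 1)×1000 = (0.918487 − 1)×1000 = -81.513 permil
f_A = (δ_mix − δ_B)/(δ_A − δ_B) = (-42.96 − (-81.513))/(-8.786 − (-81.513))
f_A = 38.553 / 72.727 = 0.5301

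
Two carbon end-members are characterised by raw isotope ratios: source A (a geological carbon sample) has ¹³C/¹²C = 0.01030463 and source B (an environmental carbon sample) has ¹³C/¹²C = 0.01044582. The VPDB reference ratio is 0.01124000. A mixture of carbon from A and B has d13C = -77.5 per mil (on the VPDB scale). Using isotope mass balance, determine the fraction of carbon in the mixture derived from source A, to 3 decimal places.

0.545

δ_A = (0.01030463/0.01124000 − 1)×1000 = (0.916782 − 1)×1000 = -83.218 per mil
δ_B = (0.01044582/0.01124000 − 1)×1000 = (0.929343 − 1)×1000 = -70.657 per mil
f_A = (δ_mix − δ_B)/(δ_A − δ_B) = (-77.5 − (-70.657))/(-83.218 − (-70.657))
f_A = -6.843 / -12.561 = 0.5448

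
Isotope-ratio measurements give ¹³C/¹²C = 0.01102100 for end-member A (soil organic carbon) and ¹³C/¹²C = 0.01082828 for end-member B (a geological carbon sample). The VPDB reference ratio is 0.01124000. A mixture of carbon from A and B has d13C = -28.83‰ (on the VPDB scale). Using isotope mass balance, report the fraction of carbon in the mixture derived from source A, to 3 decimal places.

δ_A = (0.01102100/0.01124000 − 1)×1000 = (0.980516 − 1)×1000 = -19.484‰
δ_B = (0.01082828/0.01124000 − 1)×1000 = (0.963370 − 1)×1000 = -36.630‰
f_A = (δ_mix − δ_B)/(δ_A − δ_B) = (-28.83 − (-36.630))/(-19.484 − (-36.630))
f_A = 7.800 / 17.146 = 0.4549

0.455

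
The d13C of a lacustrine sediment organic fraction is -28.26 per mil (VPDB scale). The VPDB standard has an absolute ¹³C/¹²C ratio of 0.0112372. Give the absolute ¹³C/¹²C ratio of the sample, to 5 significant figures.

0.010920

R_sample = R_standard × (d13C/1000 + 1)
R_sample = 0.0112372 × (-28.26/1000 + 1) = 0.0112372 × 0.971740
R_sample = 0.0109196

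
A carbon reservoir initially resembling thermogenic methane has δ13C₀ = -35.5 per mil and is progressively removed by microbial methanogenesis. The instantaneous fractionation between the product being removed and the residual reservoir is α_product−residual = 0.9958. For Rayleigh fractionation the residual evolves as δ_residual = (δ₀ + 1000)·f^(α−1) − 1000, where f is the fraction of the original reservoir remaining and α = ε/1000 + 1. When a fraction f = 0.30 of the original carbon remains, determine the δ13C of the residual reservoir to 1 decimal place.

Rayleigh residual: δ_res = (δ₀ + 1000)·f^(α−1) − 1000
α − 1 = -0.00420
f^(α−1) = 0.30^(-0.00420) = 1.005069
δ_res = (-35.5 + 1000) × 1.005069 − 1000 = 969.390 − 1000 = -30.61 per mil

-30.6 per mil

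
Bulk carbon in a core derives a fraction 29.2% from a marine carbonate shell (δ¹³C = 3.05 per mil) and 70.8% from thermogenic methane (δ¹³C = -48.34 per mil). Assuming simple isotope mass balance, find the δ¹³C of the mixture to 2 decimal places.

δ_mix = f_A·δ_A + f_B·δ_B
δ_mix = 0.292 × (3.05) + 0.708 × (-48.34)
δ_mix = 0.891 + -34.225 = -33.334 per mil

-33.33 per mil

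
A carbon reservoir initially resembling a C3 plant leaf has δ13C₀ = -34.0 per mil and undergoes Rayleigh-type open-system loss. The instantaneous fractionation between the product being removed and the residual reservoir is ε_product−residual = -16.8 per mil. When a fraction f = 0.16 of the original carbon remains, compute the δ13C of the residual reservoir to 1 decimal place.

-3.8 per mil

Rayleigh residual: δ_res = (δ₀ + 1000)·f^(α−1) − 1000
α = ε/1000 + 1 = 0.98320, so α − 1 = -0.01680
f^(α−1) = 0.16^(-0.01680) = 1.031266
δ_res = (-34.0 + 1000) × 1.031266 − 1000 = 996.203 − 1000 = -3.80 per mil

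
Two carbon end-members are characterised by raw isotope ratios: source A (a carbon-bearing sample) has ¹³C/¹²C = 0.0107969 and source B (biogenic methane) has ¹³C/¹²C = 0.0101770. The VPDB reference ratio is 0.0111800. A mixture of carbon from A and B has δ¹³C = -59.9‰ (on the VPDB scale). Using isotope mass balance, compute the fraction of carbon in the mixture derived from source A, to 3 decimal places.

0.538

δ_A = (0.0107969/0.0111800 − 1)×1000 = (0.965733 − 1)×1000 = -34.267‰
δ_B = (0.0101770/0.0111800 − 1)×1000 = (0.910286 − 1)×1000 = -89.714‰
f_A = (δ_mix − δ_B)/(δ_A − δ_B) = (-59.9 − (-89.714))/(-34.267 − (-89.714))
f_A = 29.814 / 55.447 = 0.5377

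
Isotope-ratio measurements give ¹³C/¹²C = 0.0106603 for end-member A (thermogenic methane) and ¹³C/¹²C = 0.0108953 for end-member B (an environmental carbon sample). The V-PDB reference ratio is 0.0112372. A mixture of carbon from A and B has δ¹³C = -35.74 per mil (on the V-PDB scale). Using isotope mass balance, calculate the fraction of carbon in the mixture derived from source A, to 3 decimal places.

δ_A = (0.0106603/0.0112372 − 1)×1000 = (0.948662 − 1)×1000 = -51.338 per mil
δ_B = (0.0108953/0.0112372 − 1)×1000 = (0.969574 − 1)×1000 = -30.426 per mil
f_A = (δ_mix − δ_B)/(δ_A − δ_B) = (-35.74 − (-30.426))/(-51.338 − (-30.426))
f_A = -5.314 / -20.913 = 0.2541

0.254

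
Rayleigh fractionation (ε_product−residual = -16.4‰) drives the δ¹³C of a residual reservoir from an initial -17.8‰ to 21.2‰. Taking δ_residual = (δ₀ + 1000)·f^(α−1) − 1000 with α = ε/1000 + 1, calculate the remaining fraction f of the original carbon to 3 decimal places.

α − 1 = ε/1000 = -0.0164
(δ_res + 1000)/(δ₀ + 1000) = (21.2 + 1000)/(-17.8 + 1000) = 1021.2/982.2 = 1.039707
f = 1.039707^(1/-0.0164) = exp(ln(1.039707)/-0.0164) = exp(0.03894/-0.0164)
f = exp(-2.3743) = 0.0931

0.093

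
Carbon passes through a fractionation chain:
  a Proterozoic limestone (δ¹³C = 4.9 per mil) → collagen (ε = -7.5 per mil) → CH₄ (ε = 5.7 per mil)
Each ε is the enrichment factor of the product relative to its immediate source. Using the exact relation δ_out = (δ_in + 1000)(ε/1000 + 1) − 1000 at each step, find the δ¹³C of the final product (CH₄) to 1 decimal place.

3.0 per mil

step 1: δ = (4.90 + 1000)·(-7.5/1000 + 1) − 1000 = -2.64 per mil
step 2: δ = (-2.64 + 1000)·(5.7/1000 + 1) − 1000 = 3.05 per mil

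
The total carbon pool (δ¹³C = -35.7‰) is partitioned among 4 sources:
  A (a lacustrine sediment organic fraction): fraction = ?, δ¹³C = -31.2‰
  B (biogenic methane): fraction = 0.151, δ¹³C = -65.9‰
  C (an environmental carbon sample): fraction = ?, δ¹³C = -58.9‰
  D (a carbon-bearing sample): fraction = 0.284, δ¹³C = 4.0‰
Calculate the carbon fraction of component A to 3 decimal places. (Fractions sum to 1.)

0.231

Let f_A and f_C be the unknown fractions; fractions sum to 1 so f_A + f_C = 0.565.
Mass balance: Σ fᵢ·δᵢ = δ_bulk ⇒ f_A·(-31.2) + f_C·(-58.9) = -35.7 − (-8.815) = -26.885
Substitute f_C = 0.565 − f_A:
f_A·(-31.2 − -58.9) = -26.885 − 0.565×(-58.9) = 6.393
f_A = 6.393 / 27.7 = 0.2308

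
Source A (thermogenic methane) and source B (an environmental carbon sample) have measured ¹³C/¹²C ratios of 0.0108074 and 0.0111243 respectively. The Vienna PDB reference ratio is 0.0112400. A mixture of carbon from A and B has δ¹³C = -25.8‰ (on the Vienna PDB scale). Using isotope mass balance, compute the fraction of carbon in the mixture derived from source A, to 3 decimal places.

δ_A = (0.0108074/0.0112400 − 1)×1000 = (0.961512 − 1)×1000 = -38.488‰
δ_B = (0.0111243/0.0112400 − 1)×1000 = (0.989706 − 1)×1000 = -10.294‰
f_A = (δ_mix − δ_B)/(δ_A − δ_B) = (-25.8 − (-10.294))/(-38.488 − (-10.294))
f_A = -15.506 / -28.194 = 0.5500

0.550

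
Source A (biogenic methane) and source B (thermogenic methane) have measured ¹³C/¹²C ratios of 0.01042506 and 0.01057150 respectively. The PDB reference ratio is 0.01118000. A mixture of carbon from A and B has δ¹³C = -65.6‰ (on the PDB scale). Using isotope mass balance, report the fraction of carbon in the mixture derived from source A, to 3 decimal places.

0.853

δ_A = (0.01042506/0.01118000 − 1)×1000 = (0.932474 − 1)×1000 = -67.526‰
δ_B = (0.01057150/0.01118000 − 1)×1000 = (0.945572 − 1)×1000 = -54.428‰
f_A = (δ_mix − δ_B)/(δ_A − δ_B) = (-65.6 − (-54.428))/(-67.526 − (-54.428))
f_A = -11.172 / -13.098 = 0.8530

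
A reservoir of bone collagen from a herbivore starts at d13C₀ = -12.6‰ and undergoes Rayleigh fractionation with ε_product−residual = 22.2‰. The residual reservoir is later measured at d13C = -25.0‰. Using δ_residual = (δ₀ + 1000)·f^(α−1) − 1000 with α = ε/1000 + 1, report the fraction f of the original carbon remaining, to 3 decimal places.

0.566

α − 1 = ε/1000 = 0.0222
(δ_res + 1000)/(δ₀ + 1000) = (-25.0 + 1000)/(-12.6 + 1000) = 975.0/987.4 = 0.987442
f = 0.987442^(1/0.0222) = exp(ln(0.987442)/0.0222) = exp(-0.01264/0.0222)
f = exp(-0.5693) = 0.5659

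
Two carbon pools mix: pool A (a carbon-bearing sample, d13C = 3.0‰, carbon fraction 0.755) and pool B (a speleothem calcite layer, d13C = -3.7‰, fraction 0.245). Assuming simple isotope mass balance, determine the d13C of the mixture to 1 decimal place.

δ_mix = f_A·δ_A + f_B·δ_B
δ_mix = 0.755 × (3.0) + 0.245 × (-3.7)
δ_mix = 2.27 + -0.91 = 1.36‰

1.4‰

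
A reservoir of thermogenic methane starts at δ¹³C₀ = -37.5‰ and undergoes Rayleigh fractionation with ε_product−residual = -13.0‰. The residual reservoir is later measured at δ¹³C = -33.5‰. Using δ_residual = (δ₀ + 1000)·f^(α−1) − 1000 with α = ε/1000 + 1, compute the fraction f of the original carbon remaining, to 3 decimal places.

0.727

α − 1 = ε/1000 = -0.0130
(δ_res + 1000)/(δ₀ + 1000) = (-33.5 + 1000)/(-37.5 + 1000) = 966.5/962.5 = 1.004156
f = 1.004156^(1/-0.0130) = exp(ln(1.004156)/-0.0130) = exp(0.00415/-0.0130)
f = exp(-0.3190) = 0.7269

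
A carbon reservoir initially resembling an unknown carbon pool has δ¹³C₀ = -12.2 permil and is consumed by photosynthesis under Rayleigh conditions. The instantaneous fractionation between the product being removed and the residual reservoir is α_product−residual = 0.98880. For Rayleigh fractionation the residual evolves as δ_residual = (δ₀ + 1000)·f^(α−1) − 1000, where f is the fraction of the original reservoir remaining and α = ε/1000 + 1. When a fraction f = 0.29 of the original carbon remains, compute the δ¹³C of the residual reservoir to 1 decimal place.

Rayleigh residual: δ_res = (δ₀ + 1000)·f^(α−1) − 1000
α − 1 = -0.01120
f^(α−1) = 0.29^(-0.01120) = 1.013961
δ_res = (-12.2 + 1000) × 1.013961 − 1000 = 1001.590 − 1000 = 1.59 permil

1.6 permil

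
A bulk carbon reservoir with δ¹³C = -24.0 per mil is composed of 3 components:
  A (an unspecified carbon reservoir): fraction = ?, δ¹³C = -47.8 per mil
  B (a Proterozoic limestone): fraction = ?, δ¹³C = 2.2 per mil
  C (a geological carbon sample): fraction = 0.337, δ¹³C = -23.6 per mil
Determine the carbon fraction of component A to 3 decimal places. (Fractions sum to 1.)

Let f_A and f_B be the unknown fractions; fractions sum to 1 so f_A + f_B = 0.663.
Mass balance: Σ fᵢ·δᵢ = δ_bulk ⇒ f_A·(-47.8) + f_B·(2.2) = -24.0 − (-7.953) = -16.047
Substitute f_B = 0.663 − f_A:
f_A·(-47.8 − 2.2) = -16.047 − 0.663×(2.2) = -17.505
f_A = -17.505 / -50.0 = 0.3501

0.350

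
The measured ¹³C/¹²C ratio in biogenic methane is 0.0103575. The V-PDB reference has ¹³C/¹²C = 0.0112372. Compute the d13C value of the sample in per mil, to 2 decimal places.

-78.28 per mil

d13C = (R_sample / R_standard − 1) × 1000
R_sample / R_standard = 0.0103575 / 0.0112372 = 0.921715
d13C = (0.921715 − 1) × 1000 = -78.285 per mil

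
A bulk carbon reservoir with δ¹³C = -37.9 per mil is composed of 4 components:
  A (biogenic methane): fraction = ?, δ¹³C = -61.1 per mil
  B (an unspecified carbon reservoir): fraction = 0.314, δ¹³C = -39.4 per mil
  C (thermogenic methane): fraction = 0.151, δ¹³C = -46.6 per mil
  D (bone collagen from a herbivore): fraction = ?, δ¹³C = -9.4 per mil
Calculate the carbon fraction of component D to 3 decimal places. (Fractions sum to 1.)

Let f_D and f_A be the unknown fractions; fractions sum to 1 so f_D + f_A = 0.535.
Mass balance: Σ fᵢ·δᵢ = δ_bulk ⇒ f_D·(-9.4) + f_A·(-61.1) = -37.9 − (-19.408) = -18.492
Substitute f_A = 0.535 − f_D:
f_D·(-9.4 − -61.1) = -18.492 − 0.535×(-61.1) = 14.197
f_D = 14.197 / 51.7 = 0.2746

0.275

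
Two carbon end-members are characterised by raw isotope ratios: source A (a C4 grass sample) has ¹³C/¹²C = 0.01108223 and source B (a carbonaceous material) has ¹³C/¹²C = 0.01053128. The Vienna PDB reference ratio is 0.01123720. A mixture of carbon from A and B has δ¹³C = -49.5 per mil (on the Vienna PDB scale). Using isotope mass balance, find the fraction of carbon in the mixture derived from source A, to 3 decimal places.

δ_A = (0.01108223/0.01123720 − 1)×1000 = (0.986209 − 1)×1000 = -13.791 per mil
δ_B = (0.01053128/0.01123720 − 1)×1000 = (0.937180 − 1)×1000 = -62.820 per mil
f_A = (δ_mix − δ_B)/(δ_A − δ_B) = (-49.5 − (-62.820))/(-13.791 − (-62.820))
f_A = 13.320 / 49.029 = 0.2717

0.272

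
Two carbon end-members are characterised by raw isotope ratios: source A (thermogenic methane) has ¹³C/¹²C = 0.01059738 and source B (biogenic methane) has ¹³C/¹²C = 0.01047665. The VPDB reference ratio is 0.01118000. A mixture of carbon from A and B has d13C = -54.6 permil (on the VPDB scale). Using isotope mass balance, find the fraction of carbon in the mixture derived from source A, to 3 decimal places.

0.770

δ_A = (0.01059738/0.01118000 − 1)×1000 = (0.947887 − 1)×1000 = -52.113 permil
δ_B = (0.01047665/0.01118000 − 1)×1000 = (0.937089 − 1)×1000 = -62.911 permil
f_A = (δ_mix − δ_B)/(δ_A − δ_B) = (-54.6 − (-62.911))/(-52.113 − (-62.911))
f_A = 8.311 / 10.799 = 0.7697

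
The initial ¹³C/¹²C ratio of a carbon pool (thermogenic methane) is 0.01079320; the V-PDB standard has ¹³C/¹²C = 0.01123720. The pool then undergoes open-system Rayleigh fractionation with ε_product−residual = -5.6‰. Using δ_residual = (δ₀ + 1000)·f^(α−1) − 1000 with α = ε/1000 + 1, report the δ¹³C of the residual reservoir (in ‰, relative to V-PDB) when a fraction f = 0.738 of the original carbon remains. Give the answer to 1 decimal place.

-37.9‰

δ₀ = (0.01079320/0.01123720 − 1)×1000 = (0.960488 − 1)×1000 = -39.512‰
α − 1 = ε/1000 = -0.0056
f^(α−1) = 0.738^(-0.0056) = 1.001703
δ_res = (-39.512 + 1000) × 1.001703 − 1000 = 962.124 − 1000 = -37.88‰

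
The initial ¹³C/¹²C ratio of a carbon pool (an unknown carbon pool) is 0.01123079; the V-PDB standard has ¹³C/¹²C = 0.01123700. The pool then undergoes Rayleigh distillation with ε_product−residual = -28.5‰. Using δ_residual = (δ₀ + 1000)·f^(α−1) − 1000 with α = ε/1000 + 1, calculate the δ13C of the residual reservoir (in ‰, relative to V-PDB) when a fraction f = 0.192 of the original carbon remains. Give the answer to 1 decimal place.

47.6‰

δ₀ = (0.01123079/0.01123700 − 1)×1000 = (0.999447 − 1)×1000 = -0.553‰
α − 1 = ε/1000 = -0.0285
f^(α−1) = 0.192^(-0.0285) = 1.048156
δ_res = (-0.553 + 1000) × 1.048156 − 1000 = 1047.577 − 1000 = 47.58‰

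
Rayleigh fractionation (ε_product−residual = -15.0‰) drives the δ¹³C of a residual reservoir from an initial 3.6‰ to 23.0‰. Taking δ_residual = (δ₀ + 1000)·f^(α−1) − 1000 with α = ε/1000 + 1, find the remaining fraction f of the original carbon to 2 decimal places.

0.28

α − 1 = ε/1000 = -0.0150
(δ_res + 1000)/(δ₀ + 1000) = (23.0 + 1000)/(3.6 + 1000) = 1023.0/1003.6 = 1.019330
f = 1.019330^(1/-0.0150) = exp(ln(1.019330)/-0.0150) = exp(0.01915/-0.0150)
f = exp(-1.2764) = 0.2790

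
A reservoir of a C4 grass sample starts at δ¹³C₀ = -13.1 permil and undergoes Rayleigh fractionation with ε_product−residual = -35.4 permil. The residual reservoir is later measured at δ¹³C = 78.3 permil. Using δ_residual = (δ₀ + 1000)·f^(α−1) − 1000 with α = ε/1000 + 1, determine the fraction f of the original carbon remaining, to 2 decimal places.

α − 1 = ε/1000 = -0.0354
(δ_res + 1000)/(δ₀ + 1000) = (78.3 + 1000)/(-13.1 + 1000) = 1078.3/986.9 = 1.092613
f = 1.092613^(1/-0.0354) = exp(ln(1.092613)/-0.0354) = exp(0.08857/-0.0354)
f = exp(-2.5020) = 0.0819

0.08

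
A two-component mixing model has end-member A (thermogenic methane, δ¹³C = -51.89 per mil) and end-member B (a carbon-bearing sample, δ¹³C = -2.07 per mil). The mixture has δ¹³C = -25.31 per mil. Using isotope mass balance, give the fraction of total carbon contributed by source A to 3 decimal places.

δ_mix = f_A·δ_A + (1 − f_A)·δ_B  ⇒  f_A = (δ_mix − δ_B)/(δ_A − δ_B)
f_A = (-25.31 − (-2.07)) / (-51.89 − (-2.07))
f_A = -23.24 / -49.82 = 0.4665

0.466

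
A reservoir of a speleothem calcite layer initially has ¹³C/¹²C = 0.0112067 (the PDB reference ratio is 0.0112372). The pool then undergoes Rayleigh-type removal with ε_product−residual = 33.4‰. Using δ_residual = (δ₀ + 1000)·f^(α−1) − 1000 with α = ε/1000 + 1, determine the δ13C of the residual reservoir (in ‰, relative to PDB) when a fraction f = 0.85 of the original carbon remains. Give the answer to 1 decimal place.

-8.1‰

δ₀ = (0.0112067/0.0112372 − 1)×1000 = (0.997286 − 1)×1000 = -2.714‰
α − 1 = ε/1000 = 0.0334
f^(α−1) = 0.85^(0.0334) = 0.994587
δ_res = (-2.714 + 1000) × 0.994587 − 1000 = 991.887 − 1000 = -8.11‰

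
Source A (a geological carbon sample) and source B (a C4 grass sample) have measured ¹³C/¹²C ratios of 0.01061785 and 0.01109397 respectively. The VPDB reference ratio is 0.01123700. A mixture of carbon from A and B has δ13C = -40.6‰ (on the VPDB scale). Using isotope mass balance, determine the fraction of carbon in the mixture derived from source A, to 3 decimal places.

δ_A = (0.01061785/0.01123700 − 1)×1000 = (0.944901 − 1)×1000 = -55.099‰
δ_B = (0.01109397/0.01123700 − 1)×1000 = (0.987272 − 1)×1000 = -12.728‰
f_A = (δ_mix − δ_B)/(δ_A − δ_B) = (-40.6 − (-12.728))/(-55.099 − (-12.728))
f_A = -27.872 / -42.371 = 0.6578

0.658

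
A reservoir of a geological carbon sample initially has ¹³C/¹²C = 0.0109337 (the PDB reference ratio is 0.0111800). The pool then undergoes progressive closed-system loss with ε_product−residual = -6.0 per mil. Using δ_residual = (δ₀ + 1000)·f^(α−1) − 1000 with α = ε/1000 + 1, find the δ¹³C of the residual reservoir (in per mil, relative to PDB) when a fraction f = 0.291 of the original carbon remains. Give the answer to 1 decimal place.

-14.8 per mil

δ₀ = (0.0109337/0.0111800 − 1)×1000 = (0.977970 − 1)×1000 = -22.030 per mil
α − 1 = ε/1000 = -0.0060
f^(α−1) = 0.291^(-0.0060) = 1.007434
δ_res = (-22.030 + 1000) × 1.007434 − 1000 = 985.240 − 1000 = -14.76 per mil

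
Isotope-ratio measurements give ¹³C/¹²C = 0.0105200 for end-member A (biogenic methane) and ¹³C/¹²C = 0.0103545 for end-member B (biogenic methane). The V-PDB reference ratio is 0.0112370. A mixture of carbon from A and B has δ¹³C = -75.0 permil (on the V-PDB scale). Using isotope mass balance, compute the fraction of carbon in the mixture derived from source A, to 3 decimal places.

0.240

δ_A = (0.0105200/0.0112370 − 1)×1000 = (0.936193 − 1)×1000 = -63.807 permil
δ_B = (0.0103545/0.0112370 − 1)×1000 = (0.921465 − 1)×1000 = -78.535 permil
f_A = (δ_mix − δ_B)/(δ_A − δ_B) = (-75.0 − (-78.535))/(-63.807 − (-78.535))
f_A = 3.535 / 14.728 = 0.2400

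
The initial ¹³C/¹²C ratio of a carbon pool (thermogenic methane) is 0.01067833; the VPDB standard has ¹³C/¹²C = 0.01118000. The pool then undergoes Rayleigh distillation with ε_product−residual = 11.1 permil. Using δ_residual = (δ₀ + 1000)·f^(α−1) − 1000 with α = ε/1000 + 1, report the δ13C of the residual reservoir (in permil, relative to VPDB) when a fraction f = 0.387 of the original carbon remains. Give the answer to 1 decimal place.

δ₀ = (0.01067833/0.01118000 − 1)×1000 = (0.955128 − 1)×1000 = -44.872 permil
α − 1 = ε/1000 = 0.0111
f^(α−1) = 0.387^(0.0111) = 0.989518
δ_res = (-44.872 + 1000) × 0.989518 − 1000 = 945.116 − 1000 = -54.88 permil

-54.9 permil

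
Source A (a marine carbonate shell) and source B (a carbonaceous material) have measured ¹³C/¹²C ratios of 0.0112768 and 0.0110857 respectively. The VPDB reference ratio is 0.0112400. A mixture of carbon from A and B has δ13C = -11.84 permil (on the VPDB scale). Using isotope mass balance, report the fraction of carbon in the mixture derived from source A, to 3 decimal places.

δ_A = (0.0112768/0.0112400 − 1)×1000 = (1.003274 − 1)×1000 = 3.274 permil
δ_B = (0.0110857/0.0112400 − 1)×1000 = (0.986272 − 1)×1000 = -13.728 permil
f_A = (δ_mix − δ_B)/(δ_A − δ_B) = (-11.84 − (-13.728))/(3.274 − (-13.728))
f_A = 1.888 / 17.002 = 0.1110

0.111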